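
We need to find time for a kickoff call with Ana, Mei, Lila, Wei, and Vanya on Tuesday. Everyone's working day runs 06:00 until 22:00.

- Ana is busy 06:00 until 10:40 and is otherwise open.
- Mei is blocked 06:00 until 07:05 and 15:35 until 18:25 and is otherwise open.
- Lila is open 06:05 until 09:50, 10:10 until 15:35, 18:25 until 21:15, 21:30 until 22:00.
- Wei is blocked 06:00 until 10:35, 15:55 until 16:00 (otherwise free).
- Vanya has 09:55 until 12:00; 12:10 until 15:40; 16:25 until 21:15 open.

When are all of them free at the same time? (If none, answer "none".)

Ana free: 10:40-22:00 (invert busy blocks within the working day).
Mei free: 07:05-15:35, 18:25-22:00 (invert busy blocks within the working day).
Lila free: 06:05-09:50, 10:10-15:35, 18:25-21:15, 21:30-22:00.
Wei free: 10:35-15:55, 16:00-22:00 (invert busy blocks within the working day).
Vanya free: 09:55-12:00, 12:10-15:40, 16:25-21:15.
Ana ∩ Mei: 10:40-15:35, 18:25-22:00.
Ana ∩ Mei ∩ Lila: 10:40-15:35, 18:25-21:15, 21:30-22:00.
Ana ∩ Mei ∩ Lila ∩ Wei: 10:40-15:35, 18:25-21:15, 21:30-22:00.
Ana ∩ Mei ∩ Lila ∩ Wei ∩ Vanya: 10:40-12:00, 12:10-15:35, 18:25-21:15.

10:40-12:00, 12:10-15:35, 18:25-21:15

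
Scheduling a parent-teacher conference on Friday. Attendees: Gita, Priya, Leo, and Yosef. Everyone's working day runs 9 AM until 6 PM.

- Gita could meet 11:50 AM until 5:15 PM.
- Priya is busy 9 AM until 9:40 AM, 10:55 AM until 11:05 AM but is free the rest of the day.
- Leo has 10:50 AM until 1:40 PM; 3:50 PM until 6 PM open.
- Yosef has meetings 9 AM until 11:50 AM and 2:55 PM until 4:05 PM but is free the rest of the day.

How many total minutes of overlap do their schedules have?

Gita free: 11:50-17:15.
Priya free: 09:40-10:55, 11:05-18:00 (invert busy blocks within the working day).
Leo free: 10:50-13:40, 15:50-18:00.
Yosef free: 11:50-14:55, 16:05-18:00 (invert busy blocks within the working day).
Gita ∩ Priya: 11:50-17:15.
Gita ∩ Priya ∩ Leo: 11:50-13:40, 15:50-17:15.
Gita ∩ Priya ∩ Leo ∩ Yosef: 11:50-13:40, 16:05-17:15.
Summing the common windows: 110 + 70 = 180 minutes.

180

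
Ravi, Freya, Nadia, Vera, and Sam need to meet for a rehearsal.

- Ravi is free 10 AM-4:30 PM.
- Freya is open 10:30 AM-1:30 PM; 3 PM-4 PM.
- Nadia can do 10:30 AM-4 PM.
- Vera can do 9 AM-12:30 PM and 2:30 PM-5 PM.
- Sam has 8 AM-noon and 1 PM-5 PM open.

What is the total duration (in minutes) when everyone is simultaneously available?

150

Ravi ∩ Freya: 10:30-13:30, 15:00-16:00.
Ravi ∩ Freya ∩ Nadia: 10:30-13:30, 15:00-16:00.
Ravi ∩ Freya ∩ Nadia ∩ Vera: 10:30-12:30, 15:00-16:00.
Ravi ∩ Freya ∩ Nadia ∩ Vera ∩ Sam: 10:30-12:00, 15:00-16:00.
Those are the intersection windows.
Summing the common windows: 90 + 60 = 150 minutes.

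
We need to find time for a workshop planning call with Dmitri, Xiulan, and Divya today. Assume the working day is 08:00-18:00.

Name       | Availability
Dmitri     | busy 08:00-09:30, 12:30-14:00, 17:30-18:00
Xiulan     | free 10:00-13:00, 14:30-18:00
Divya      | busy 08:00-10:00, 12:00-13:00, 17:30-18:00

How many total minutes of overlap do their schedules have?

Dmitri free: 09:30-12:30, 14:00-17:30 (invert busy blocks within the working day).
Xiulan free: 10:00-13:00, 14:30-18:00.
Divya free: 10:00-12:00, 13:00-17:30 (invert busy blocks within the working day).
Dmitri ∩ Xiulan: 10:00-12:30, 14:30-17:30.
Dmitri ∩ Xiulan ∩ Divya: 10:00-12:00, 14:30-17:30.
Summing the common windows: 120 + 180 = 300 minutes.

300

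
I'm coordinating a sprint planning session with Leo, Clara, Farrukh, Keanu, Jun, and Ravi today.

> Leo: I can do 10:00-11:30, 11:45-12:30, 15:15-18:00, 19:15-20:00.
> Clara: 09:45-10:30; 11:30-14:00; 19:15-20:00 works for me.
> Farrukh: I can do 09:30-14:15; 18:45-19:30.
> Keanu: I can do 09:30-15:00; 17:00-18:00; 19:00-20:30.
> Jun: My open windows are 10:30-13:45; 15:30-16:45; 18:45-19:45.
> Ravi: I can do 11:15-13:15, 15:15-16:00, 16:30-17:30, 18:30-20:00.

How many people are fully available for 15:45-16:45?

Leo and Jun can make the full 15:45-16:45 slot — that's 2.

2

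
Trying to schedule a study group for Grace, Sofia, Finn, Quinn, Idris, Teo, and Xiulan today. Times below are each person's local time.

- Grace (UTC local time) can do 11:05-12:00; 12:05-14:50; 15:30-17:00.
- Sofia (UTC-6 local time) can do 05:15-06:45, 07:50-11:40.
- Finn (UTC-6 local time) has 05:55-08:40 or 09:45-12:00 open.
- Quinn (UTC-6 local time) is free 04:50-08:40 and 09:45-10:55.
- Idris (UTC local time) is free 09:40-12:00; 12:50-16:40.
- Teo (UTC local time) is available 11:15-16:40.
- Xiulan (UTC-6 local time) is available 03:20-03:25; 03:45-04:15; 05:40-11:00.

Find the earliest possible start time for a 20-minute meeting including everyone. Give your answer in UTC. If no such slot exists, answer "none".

Grace in UTC: 11:05-12:00, 12:05-14:50, 15:30-17:00.
Sofia in UTC: 11:15-12:45, 13:50-17:40 (add 6h to convert from UTC-6).
Finn in UTC: 11:55-14:40, 15:45-18:00 (add 6h to convert from UTC-6).
Quinn in UTC: 10:50-14:40, 15:45-16:55 (add 6h to convert from UTC-6).
Idris in UTC: 09:40-12:00, 12:50-16:40.
Teo in UTC: 11:15-16:40.
Xiulan in UTC: 09:20-09:25, 09:45-10:15, 11:40-17:00 (add 6h to convert from UTC-6).
Grace ∩ Sofia: 11:15-12:00, 12:05-12:45, 13:50-14:50, 15:30-17:00.
Grace ∩ Sofia ∩ Finn: 11:55-12:00, 12:05-12:45, 13:50-14:40, 15:45-17:00.
Grace ∩ Sofia ∩ Finn ∩ Quinn: 11:55-12:00, 12:05-12:45, 13:50-14:40, 15:45-16:55.
Grace ∩ Sofia ∩ Finn ∩ Quinn ∩ Idris: 11:55-12:00, 13:50-14:40, 15:45-16:40.
Grace ∩ Sofia ∩ Finn ∩ Quinn ∩ Idris ∩ Teo: 11:55-12:00, 13:50-14:40, 15:45-16:40.
Grace ∩ Sofia ∩ Finn ∩ Quinn ∩ Idris ∩ Teo ∩ Xiulan: 11:55-12:00, 13:50-14:40, 15:45-16:40.
The first common window of at least 20 minutes is 13:50-14:40, so the earliest start is 13:50.

13:50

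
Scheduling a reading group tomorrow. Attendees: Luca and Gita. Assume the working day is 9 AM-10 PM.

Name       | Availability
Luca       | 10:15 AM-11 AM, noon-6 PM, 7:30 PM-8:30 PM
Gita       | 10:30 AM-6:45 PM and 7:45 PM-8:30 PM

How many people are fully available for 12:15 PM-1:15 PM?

2

Luca and Gita can make the full 12:15-13:15 slot — that's 2.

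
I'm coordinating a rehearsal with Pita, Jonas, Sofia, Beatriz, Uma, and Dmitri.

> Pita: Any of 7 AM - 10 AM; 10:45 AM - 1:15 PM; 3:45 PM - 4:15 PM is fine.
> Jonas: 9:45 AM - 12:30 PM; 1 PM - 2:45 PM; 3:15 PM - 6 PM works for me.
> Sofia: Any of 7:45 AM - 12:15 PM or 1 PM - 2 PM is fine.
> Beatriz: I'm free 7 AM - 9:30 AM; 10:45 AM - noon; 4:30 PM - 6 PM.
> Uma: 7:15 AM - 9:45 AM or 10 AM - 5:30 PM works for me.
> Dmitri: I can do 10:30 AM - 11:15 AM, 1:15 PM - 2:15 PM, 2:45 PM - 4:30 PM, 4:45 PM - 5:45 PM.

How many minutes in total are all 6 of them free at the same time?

30

Pita ∩ Jonas: 09:45-10:00, 10:45-12:30, 13:00-13:15, 15:45-16:15.
Pita ∩ Jonas ∩ Sofia: 09:45-10:00, 10:45-12:15, 13:00-13:15.
Pita ∩ Jonas ∩ Sofia ∩ Beatriz: 10:45-12:00.
Pita ∩ Jonas ∩ Sofia ∩ Beatriz ∩ Uma: 10:45-12:00.
Pita ∩ Jonas ∩ Sofia ∩ Beatriz ∩ Uma ∩ Dmitri: 10:45-11:15.
Those are the intersection windows.
That's a single block of 30 minutes.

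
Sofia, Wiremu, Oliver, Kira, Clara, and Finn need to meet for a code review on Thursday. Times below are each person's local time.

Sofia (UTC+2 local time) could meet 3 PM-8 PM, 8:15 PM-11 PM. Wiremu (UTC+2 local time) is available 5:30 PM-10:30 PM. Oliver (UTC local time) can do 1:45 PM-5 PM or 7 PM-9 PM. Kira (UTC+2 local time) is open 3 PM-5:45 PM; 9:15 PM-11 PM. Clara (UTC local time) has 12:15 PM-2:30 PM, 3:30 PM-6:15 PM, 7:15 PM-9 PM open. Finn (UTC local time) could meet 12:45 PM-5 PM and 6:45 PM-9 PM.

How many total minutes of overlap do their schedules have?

Sofia in UTC: 13:00-18:00, 18:15-21:00 (subtract 2h to convert from UTC+2).
Wiremu in UTC: 15:30-20:30 (subtract 2h to convert from UTC+2).
Oliver in UTC: 13:45-17:00, 19:00-21:00.
Kira in UTC: 13:00-15:45, 19:15-21:00 (subtract 2h to convert from UTC+2).
Clara in UTC: 12:15-14:30, 15:30-18:15, 19:15-21:00.
Finn in UTC: 12:45-17:00, 18:45-21:00.
Sofia ∩ Wiremu: 15:30-18:00, 18:15-20:30.
Sofia ∩ Wiremu ∩ Oliver: 15:30-17:00, 19:00-20:30.
Sofia ∩ Wiremu ∩ Oliver ∩ Kira: 15:30-15:45, 19:15-20:30.
Sofia ∩ Wiremu ∩ Oliver ∩ Kira ∩ Clara: 15:30-15:45, 19:15-20:30.
Sofia ∩ Wiremu ∩ Oliver ∩ Kira ∩ Clara ∩ Finn: 15:30-15:45, 19:15-20:30.
Summing the common windows: 15 + 75 = 90 minutes.

90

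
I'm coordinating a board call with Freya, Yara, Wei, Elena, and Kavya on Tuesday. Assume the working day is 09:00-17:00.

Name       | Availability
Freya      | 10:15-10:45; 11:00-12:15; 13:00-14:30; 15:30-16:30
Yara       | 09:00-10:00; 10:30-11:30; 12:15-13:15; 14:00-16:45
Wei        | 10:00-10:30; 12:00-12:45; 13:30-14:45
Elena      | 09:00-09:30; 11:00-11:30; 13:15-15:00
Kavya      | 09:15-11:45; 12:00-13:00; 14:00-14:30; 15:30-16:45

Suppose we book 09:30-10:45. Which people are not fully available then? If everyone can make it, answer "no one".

Elena, Freya, Wei, Yara

Freya: not fully free for 09:30-10:45. Yara: not fully free for 09:30-10:45. Wei: not fully free for 09:30-10:45. Elena: not fully free for 09:30-10:45. Kavya: free for 09:30-10:45.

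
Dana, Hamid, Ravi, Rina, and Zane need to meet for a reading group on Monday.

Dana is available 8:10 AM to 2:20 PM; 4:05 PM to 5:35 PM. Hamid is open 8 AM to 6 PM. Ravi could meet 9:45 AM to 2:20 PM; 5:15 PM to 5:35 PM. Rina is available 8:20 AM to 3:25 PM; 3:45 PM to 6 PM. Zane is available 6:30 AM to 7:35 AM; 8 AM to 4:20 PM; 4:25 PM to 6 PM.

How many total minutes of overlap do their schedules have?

Dana ∩ Hamid: 08:10-14:20, 16:05-17:35.
Dana ∩ Hamid ∩ Ravi: 09:45-14:20, 17:15-17:35.
Dana ∩ Hamid ∩ Ravi ∩ Rina: 09:45-14:20, 17:15-17:35.
Dana ∩ Hamid ∩ Ravi ∩ Rina ∩ Zane: 09:45-14:20, 17:15-17:35.
Summing the common windows: 275 + 20 = 295 minutes.

295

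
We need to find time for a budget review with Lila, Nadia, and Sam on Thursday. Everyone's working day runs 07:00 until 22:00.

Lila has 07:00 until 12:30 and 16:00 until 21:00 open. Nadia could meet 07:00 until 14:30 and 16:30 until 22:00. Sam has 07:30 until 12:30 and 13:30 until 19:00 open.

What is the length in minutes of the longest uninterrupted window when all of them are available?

Lila ∩ Nadia: 07:00-12:30, 16:30-21:00.
Lila ∩ Nadia ∩ Sam: 07:30-12:30, 16:30-19:00.
The longest is 07:30-12:30 at 300 minutes.

300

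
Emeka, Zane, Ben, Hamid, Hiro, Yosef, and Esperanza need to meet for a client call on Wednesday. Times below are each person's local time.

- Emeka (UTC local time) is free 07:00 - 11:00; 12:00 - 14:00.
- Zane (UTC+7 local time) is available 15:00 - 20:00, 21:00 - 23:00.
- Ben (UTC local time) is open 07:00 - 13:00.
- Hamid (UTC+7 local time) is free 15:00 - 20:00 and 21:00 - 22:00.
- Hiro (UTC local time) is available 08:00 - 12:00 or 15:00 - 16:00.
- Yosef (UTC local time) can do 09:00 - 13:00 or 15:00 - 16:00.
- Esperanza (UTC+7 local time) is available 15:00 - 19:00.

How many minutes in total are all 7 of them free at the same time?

Emeka in UTC: 07:00-11:00, 12:00-14:00.
Zane in UTC: 08:00-13:00, 14:00-16:00 (subtract 7h to convert from UTC+7).
Ben in UTC: 07:00-13:00.
Hamid in UTC: 08:00-13:00, 14:00-15:00 (subtract 7h to convert from UTC+7).
Hiro in UTC: 08:00-12:00, 15:00-16:00.
Yosef in UTC: 09:00-13:00, 15:00-16:00.
Esperanza in UTC: 08:00-12:00 (subtract 7h to convert from UTC+7).
Emeka ∩ Zane: 08:00-11:00, 12:00-13:00.
Emeka ∩ Zane ∩ Ben: 08:00-11:00, 12:00-13:00.
Emeka ∩ Zane ∩ Ben ∩ Hamid: 08:00-11:00, 12:00-13:00.
Emeka ∩ Zane ∩ Ben ∩ Hamid ∩ Hiro: 08:00-11:00.
Emeka ∩ Zane ∩ Ben ∩ Hamid ∩ Hiro ∩ Yosef: 09:00-11:00.
Emeka ∩ Zane ∩ Ben ∩ Hamid ∩ Hiro ∩ Yosef ∩ Esperanza: 09:00-11:00.
So the common availability across everyone is 09:00-11:00.
That's a single block of 120 minutes.

120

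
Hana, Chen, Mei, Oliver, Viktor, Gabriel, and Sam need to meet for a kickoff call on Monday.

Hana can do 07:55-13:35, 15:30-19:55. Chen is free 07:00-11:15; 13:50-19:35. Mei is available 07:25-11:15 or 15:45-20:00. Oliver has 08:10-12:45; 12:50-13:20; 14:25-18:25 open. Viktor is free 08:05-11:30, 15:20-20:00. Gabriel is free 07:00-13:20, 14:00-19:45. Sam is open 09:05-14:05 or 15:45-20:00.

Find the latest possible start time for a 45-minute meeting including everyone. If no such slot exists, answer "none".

Hana ∩ Chen: 07:55-11:15, 15:30-19:35.
Hana ∩ Chen ∩ Mei: 07:55-11:15, 15:45-19:35.
Hana ∩ Chen ∩ Mei ∩ Oliver: 08:10-11:15, 15:45-18:25.
Hana ∩ Chen ∩ Mei ∩ Oliver ∩ Viktor: 08:10-11:15, 15:45-18:25.
Hana ∩ Chen ∩ Mei ∩ Oliver ∩ Viktor ∩ Gabriel: 08:10-11:15, 15:45-18:25.
Hana ∩ Chen ∩ Mei ∩ Oliver ∩ Viktor ∩ Gabriel ∩ Sam: 09:05-11:15, 15:45-18:25.
So the common availability across everyone is 09:05-11:15, 15:45-18:25.
The last common window of at least 45 minutes is 15:45-18:25; a 45-minute meeting can start as late as 17:40 and still end by 18:25.

17:40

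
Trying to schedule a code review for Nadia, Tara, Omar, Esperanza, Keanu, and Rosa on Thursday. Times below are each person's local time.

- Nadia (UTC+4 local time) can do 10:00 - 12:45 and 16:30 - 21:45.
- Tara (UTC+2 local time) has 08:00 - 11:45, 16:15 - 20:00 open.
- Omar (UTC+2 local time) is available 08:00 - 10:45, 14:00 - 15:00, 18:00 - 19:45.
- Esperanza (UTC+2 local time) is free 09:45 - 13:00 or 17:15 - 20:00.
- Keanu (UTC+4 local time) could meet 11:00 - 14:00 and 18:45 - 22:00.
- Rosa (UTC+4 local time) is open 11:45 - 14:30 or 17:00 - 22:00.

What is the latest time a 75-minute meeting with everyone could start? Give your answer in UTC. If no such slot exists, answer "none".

16:30

Nadia in UTC: 06:00-08:45, 12:30-17:45 (subtract 4h to convert from UTC+4).
Tara in UTC: 06:00-09:45, 14:15-18:00 (subtract 2h to convert from UTC+2).
Omar in UTC: 06:00-08:45, 12:00-13:00, 16:00-17:45 (subtract 2h to convert from UTC+2).
Esperanza in UTC: 07:45-11:00, 15:15-18:00 (subtract 2h to convert from UTC+2).
Keanu in UTC: 07:00-10:00, 14:45-18:00 (subtract 4h to convert from UTC+4).
Rosa in UTC: 07:45-10:30, 13:00-18:00 (subtract 4h to convert from UTC+4).
Nadia ∩ Tara: 06:00-08:45, 14:15-17:45.
Nadia ∩ Tara ∩ Omar: 06:00-08:45, 16:00-17:45.
Nadia ∩ Tara ∩ Omar ∩ Esperanza: 07:45-08:45, 16:00-17:45.
Nadia ∩ Tara ∩ Omar ∩ Esperanza ∩ Keanu: 07:45-08:45, 16:00-17:45.
Nadia ∩ Tara ∩ Omar ∩ Esperanza ∩ Keanu ∩ Rosa: 07:45-08:45, 16:00-17:45.
The last common window of at least 75 minutes is 16:00-17:45; a 75-minute meeting can start as late as 16:30 and still end by 17:45.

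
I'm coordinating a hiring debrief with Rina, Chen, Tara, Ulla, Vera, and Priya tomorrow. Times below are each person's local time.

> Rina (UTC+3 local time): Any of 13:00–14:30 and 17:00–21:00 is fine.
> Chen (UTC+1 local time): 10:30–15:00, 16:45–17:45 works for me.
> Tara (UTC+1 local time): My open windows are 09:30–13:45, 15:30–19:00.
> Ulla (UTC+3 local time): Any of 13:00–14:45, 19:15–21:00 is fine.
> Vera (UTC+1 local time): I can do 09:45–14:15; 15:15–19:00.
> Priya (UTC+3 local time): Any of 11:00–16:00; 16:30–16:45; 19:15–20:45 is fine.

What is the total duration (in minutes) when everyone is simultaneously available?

120

Rina in UTC: 10:00-11:30, 14:00-18:00 (subtract 3h to convert from UTC+3).
Chen in UTC: 09:30-14:00, 15:45-16:45 (subtract 1h to convert from UTC+1).
Tara in UTC: 08:30-12:45, 14:30-18:00 (subtract 1h to convert from UTC+1).
Ulla in UTC: 10:00-11:45, 16:15-18:00 (subtract 3h to convert from UTC+3).
Vera in UTC: 08:45-13:15, 14:15-18:00 (subtract 1h to convert from UTC+1).
Priya in UTC: 08:00-13:00, 13:30-13:45, 16:15-17:45 (subtract 3h to convert from UTC+3).
Rina ∩ Chen: 10:00-11:30, 15:45-16:45.
Rina ∩ Chen ∩ Tara: 10:00-11:30, 15:45-16:45.
Rina ∩ Chen ∩ Tara ∩ Ulla: 10:00-11:30, 16:15-16:45.
Rina ∩ Chen ∩ Tara ∩ Ulla ∩ Vera: 10:00-11:30, 16:15-16:45.
Rina ∩ Chen ∩ Tara ∩ Ulla ∩ Vera ∩ Priya: 10:00-11:30, 16:15-16:45.
Summing the common windows: 90 + 30 = 120 minutes.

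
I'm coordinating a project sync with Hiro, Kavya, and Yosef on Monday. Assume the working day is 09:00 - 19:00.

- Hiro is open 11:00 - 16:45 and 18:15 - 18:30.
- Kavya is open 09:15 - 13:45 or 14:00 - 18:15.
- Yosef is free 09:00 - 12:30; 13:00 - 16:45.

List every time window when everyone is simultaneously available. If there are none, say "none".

Hiro ∩ Kavya: 11:00-13:45, 14:00-16:45.
Hiro ∩ Kavya ∩ Yosef: 11:00-12:30, 13:00-13:45, 14:00-16:45.
So the common availability across everyone is 11:00-12:30, 13:00-13:45, 14:00-16:45.

11:00-12:30, 13:00-13:45, 14:00-16:45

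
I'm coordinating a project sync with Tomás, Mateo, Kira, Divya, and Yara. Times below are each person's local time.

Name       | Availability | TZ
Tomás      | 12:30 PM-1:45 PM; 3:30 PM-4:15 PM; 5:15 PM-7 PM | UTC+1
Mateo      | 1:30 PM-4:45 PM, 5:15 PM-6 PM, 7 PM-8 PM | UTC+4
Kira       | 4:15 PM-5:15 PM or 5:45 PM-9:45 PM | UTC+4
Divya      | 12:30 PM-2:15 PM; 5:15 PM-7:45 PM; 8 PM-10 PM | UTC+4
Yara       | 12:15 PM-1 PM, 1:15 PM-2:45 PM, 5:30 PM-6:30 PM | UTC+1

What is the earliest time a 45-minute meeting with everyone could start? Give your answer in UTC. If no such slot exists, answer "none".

Tomás in UTC: 11:30-12:45, 14:30-15:15, 16:15-18:00 (subtract 1h to convert from UTC+1).
Mateo in UTC: 09:30-12:45, 13:15-14:00, 15:00-16:00 (subtract 4h to convert from UTC+4).
Kira in UTC: 12:15-13:15, 13:45-17:45 (subtract 4h to convert from UTC+4).
Divya in UTC: 08:30-10:15, 13:15-15:45, 16:00-18:00 (subtract 4h to convert from UTC+4).
Yara in UTC: 11:15-12:00, 12:15-13:45, 16:30-17:30 (subtract 1h to convert from UTC+1).
Tomás ∩ Mateo: 11:30-12:45, 15:00-15:15.
Tomás ∩ Mateo ∩ Kira: 12:15-12:45, 15:00-15:15.
Tomás ∩ Mateo ∩ Kira ∩ Divya: 15:00-15:15.
Tomás ∩ Mateo ∩ Kira ∩ Divya ∩ Yara: ∅.
There is no time when everyone is free.
No common window is at least 45 minutes long.

none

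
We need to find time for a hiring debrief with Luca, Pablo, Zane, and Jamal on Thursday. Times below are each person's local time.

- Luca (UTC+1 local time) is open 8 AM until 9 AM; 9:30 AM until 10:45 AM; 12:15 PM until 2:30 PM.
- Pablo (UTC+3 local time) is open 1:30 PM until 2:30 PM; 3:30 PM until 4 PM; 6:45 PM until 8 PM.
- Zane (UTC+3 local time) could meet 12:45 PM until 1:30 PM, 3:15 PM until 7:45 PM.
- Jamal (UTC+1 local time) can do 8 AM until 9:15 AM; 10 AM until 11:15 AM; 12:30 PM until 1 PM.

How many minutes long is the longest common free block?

0

Luca in UTC: 07:00-08:00, 08:30-09:45, 11:15-13:30 (subtract 1h to convert from UTC+1).
Pablo in UTC: 10:30-11:30, 12:30-13:00, 15:45-17:00 (subtract 3h to convert from UTC+3).
Zane in UTC: 09:45-10:30, 12:15-16:45 (subtract 3h to convert from UTC+3).
Jamal in UTC: 07:00-08:15, 09:00-10:15, 11:30-12:00 (subtract 1h to convert from UTC+1).
Luca ∩ Pablo: 11:15-11:30, 12:30-13:00.
Luca ∩ Pablo ∩ Zane: 12:30-13:00.
Luca ∩ Pablo ∩ Zane ∩ Jamal: ∅.
There is no time when everyone is free.
No common window exists, so the longest block is 0 minutes.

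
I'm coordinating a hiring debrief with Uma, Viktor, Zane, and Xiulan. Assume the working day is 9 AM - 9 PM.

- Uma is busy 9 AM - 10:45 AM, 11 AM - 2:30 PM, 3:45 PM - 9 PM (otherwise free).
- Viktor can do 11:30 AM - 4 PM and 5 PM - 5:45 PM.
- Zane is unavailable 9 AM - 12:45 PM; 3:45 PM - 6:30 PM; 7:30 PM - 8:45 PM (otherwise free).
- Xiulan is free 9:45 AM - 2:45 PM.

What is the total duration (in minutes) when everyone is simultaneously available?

15

Uma free: 10:45-11:00, 14:30-15:45 (invert busy blocks within the working day).
Viktor free: 11:30-16:00, 17:00-17:45.
Zane free: 12:45-15:45, 18:30-19:30, 20:45-21:00 (invert busy blocks within the working day).
Xiulan free: 09:45-14:45.
Uma ∩ Viktor: 14:30-15:45.
Uma ∩ Viktor ∩ Zane: 14:30-15:45.
Uma ∩ Viktor ∩ Zane ∩ Xiulan: 14:30-14:45.
Those are the intersection windows.
That's a single block of 15 minutes.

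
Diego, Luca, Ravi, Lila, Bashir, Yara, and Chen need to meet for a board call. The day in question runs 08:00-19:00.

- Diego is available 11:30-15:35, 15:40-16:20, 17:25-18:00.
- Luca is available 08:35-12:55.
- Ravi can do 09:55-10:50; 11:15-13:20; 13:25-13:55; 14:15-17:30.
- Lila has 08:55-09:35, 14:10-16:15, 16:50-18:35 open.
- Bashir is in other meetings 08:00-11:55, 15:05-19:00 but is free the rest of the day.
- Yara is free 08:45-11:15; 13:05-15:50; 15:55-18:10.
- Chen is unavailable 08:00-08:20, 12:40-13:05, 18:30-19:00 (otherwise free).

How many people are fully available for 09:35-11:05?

3

Diego free: 11:30-15:35, 15:40-16:20, 17:25-18:00.
Luca free: 08:35-12:55.
Ravi free: 09:55-10:50, 11:15-13:20, 13:25-13:55, 14:15-17:30.
Lila free: 08:55-09:35, 14:10-16:15, 16:50-18:35.
Bashir free: 11:55-15:05 (invert busy blocks within the working day).
Yara free: 08:45-11:15, 13:05-15:50, 15:55-18:10.
Chen free: 08:20-12:40, 13:05-18:30 (invert busy blocks within the working day).
Luca, Yara, and Chen can make the full 09:35-11:05 slot — that's 3.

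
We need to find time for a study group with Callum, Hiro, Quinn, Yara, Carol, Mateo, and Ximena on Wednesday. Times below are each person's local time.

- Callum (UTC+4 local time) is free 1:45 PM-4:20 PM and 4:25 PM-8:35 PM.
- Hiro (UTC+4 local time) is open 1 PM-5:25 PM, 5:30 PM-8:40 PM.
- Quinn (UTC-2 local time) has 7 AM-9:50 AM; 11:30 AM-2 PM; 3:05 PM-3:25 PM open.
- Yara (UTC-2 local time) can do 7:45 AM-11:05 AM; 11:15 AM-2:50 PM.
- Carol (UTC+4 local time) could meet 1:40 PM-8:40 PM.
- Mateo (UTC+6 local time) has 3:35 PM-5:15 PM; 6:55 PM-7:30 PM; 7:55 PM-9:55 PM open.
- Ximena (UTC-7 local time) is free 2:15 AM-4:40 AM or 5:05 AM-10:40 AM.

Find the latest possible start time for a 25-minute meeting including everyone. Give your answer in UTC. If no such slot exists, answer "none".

15:30

Callum in UTC: 09:45-12:20, 12:25-16:35 (subtract 4h to convert from UTC+4).
Hiro in UTC: 09:00-13:25, 13:30-16:40 (subtract 4h to convert from UTC+4).
Quinn in UTC: 09:00-11:50, 13:30-16:00, 17:05-17:25 (add 2h to convert from UTC-2).
Yara in UTC: 09:45-13:05, 13:15-16:50 (add 2h to convert from UTC-2).
Carol in UTC: 09:40-16:40 (subtract 4h to convert from UTC+4).
Mateo in UTC: 09:35-11:15, 12:55-13:30, 13:55-15:55 (subtract 6h to convert from UTC+6).
Ximena in UTC: 09:15-11:40, 12:05-17:40 (add 7h to convert from UTC-7).
Callum ∩ Hiro: 09:45-12:20, 12:25-13:25, 13:30-16:35.
Callum ∩ Hiro ∩ Quinn: 09:45-11:50, 13:30-16:00.
Callum ∩ Hiro ∩ Quinn ∩ Yara: 09:45-11:50, 13:30-16:00.
Callum ∩ Hiro ∩ Quinn ∩ Yara ∩ Carol: 09:45-11:50, 13:30-16:00.
Callum ∩ Hiro ∩ Quinn ∩ Yara ∩ Carol ∩ Mateo: 09:45-11:15, 13:55-15:55.
Callum ∩ Hiro ∩ Quinn ∩ Yara ∩ Carol ∩ Mateo ∩ Ximena: 09:45-11:15, 13:55-15:55.
Those are the intersection windows.
The last common window of at least 25 minutes is 13:55-15:55; a 25-minute meeting can start as late as 15:30 and still end by 15:55.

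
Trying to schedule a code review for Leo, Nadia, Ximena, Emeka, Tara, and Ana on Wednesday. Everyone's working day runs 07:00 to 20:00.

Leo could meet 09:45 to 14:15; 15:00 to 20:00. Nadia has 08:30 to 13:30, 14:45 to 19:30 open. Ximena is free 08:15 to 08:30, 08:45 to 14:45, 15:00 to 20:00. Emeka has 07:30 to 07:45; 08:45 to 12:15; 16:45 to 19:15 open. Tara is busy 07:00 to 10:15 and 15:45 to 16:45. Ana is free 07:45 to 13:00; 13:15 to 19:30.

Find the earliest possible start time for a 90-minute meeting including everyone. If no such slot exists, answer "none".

10:15

Leo free: 09:45-14:15, 15:00-20:00.
Nadia free: 08:30-13:30, 14:45-19:30.
Ximena free: 08:15-08:30, 08:45-14:45, 15:00-20:00.
Emeka free: 07:30-07:45, 08:45-12:15, 16:45-19:15.
Tara free: 10:15-15:45, 16:45-20:00 (invert busy blocks within the working day).
Ana free: 07:45-13:00, 13:15-19:30.
Leo ∩ Nadia: 09:45-13:30, 15:00-19:30.
Leo ∩ Nadia ∩ Ximena: 09:45-13:30, 15:00-19:30.
Leo ∩ Nadia ∩ Ximena ∩ Emeka: 09:45-12:15, 16:45-19:15.
Leo ∩ Nadia ∩ Ximena ∩ Emeka ∩ Tara: 10:15-12:15, 16:45-19:15.
Leo ∩ Nadia ∩ Ximena ∩ Emeka ∩ Tara ∩ Ana: 10:15-12:15, 16:45-19:15.
The first common window of at least 90 minutes is 10:15-12:15, so the earliest start is 10:15.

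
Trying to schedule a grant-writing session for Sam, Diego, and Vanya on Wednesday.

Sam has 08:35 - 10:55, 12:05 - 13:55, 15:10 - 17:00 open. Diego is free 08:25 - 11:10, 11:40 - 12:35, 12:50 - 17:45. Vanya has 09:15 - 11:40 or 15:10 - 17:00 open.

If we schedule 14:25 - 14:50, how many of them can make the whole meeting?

1

Diego can make the full 14:25-14:50 slot — that's 1.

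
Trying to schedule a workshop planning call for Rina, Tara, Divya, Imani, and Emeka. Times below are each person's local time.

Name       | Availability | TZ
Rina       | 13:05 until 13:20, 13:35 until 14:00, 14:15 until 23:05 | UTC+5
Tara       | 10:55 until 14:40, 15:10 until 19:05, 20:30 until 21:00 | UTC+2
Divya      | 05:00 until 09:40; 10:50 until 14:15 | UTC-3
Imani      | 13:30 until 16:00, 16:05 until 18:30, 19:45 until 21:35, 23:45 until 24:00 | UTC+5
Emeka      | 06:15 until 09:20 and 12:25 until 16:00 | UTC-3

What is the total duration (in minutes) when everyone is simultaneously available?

250

Rina in UTC: 08:05-08:20, 08:35-09:00, 09:15-18:05 (subtract 5h to convert from UTC+5).
Tara in UTC: 08:55-12:40, 13:10-17:05, 18:30-19:00 (subtract 2h to convert from UTC+2).
Divya in UTC: 08:00-12:40, 13:50-17:15 (add 3h to convert from UTC-3).
Imani in UTC: 08:30-11:00, 11:05-13:30, 14:45-16:35, 18:45-19:00 (subtract 5h to convert from UTC+5).
Emeka in UTC: 09:15-12:20, 15:25-19:00 (add 3h to convert from UTC-3).
Rina ∩ Tara: 08:55-09:00, 09:15-12:40, 13:10-17:05.
Rina ∩ Tara ∩ Divya: 08:55-09:00, 09:15-12:40, 13:50-17:05.
Rina ∩ Tara ∩ Divya ∩ Imani: 08:55-09:00, 09:15-11:00, 11:05-12:40, 14:45-16:35.
Rina ∩ Tara ∩ Divya ∩ Imani ∩ Emeka: 09:15-11:00, 11:05-12:20, 15:25-16:35.
Summing the common windows: 105 + 75 + 70 = 250 minutes.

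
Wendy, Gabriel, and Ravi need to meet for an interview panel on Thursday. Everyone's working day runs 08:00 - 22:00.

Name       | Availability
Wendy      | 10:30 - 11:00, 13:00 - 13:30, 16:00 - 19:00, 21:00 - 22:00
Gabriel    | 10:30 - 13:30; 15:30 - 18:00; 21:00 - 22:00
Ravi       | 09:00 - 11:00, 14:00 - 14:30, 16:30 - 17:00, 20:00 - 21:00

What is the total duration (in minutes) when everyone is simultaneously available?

Wendy ∩ Gabriel: 10:30-11:00, 13:00-13:30, 16:00-18:00, 21:00-22:00.
Wendy ∩ Gabriel ∩ Ravi: 10:30-11:00, 16:30-17:00.
Summing the common windows: 30 + 30 = 60 minutes.

60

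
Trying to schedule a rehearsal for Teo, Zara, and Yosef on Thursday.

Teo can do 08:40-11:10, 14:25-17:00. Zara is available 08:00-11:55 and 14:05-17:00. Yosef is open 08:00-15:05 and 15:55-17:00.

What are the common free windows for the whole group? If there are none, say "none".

Teo ∩ Zara: 08:40-11:10, 14:25-17:00.
Teo ∩ Zara ∩ Yosef: 08:40-11:10, 14:25-15:05, 15:55-17:00.

08:40-11:10, 14:25-15:05, 15:55-17:00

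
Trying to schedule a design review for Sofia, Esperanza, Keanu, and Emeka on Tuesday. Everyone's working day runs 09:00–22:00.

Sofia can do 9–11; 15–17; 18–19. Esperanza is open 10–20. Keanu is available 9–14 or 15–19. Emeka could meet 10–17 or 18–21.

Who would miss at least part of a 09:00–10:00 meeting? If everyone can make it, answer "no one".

Emeka, Esperanza

Sofia: free for 09:00-10:00. Esperanza: not fully free for 09:00-10:00. Keanu: free for 09:00-10:00. Emeka: not fully free for 09:00-10:00.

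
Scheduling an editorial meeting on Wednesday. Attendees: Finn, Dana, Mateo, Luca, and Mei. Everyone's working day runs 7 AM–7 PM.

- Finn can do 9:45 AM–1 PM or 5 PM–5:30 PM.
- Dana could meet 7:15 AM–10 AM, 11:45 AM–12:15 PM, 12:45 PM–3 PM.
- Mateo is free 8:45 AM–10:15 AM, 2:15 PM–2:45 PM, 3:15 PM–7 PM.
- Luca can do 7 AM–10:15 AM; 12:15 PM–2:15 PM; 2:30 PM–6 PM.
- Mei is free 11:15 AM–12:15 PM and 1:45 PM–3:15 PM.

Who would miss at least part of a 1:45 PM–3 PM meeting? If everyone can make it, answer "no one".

Finn, Luca, Mateo

Finn: not fully free for 13:45-15:00. Dana: free for 13:45-15:00. Mateo: not fully free for 13:45-15:00. Luca: not fully free for 13:45-15:00. Mei: free for 13:45-15:00.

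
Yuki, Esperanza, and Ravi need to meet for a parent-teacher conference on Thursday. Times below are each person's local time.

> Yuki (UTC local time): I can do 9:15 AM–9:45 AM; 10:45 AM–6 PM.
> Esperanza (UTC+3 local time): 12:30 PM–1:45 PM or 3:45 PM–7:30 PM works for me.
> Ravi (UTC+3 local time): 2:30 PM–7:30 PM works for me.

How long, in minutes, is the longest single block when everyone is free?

225

Yuki in UTC: 09:15-09:45, 10:45-18:00.
Esperanza in UTC: 09:30-10:45, 12:45-16:30 (subtract 3h to convert from UTC+3).
Ravi in UTC: 11:30-16:30 (subtract 3h to convert from UTC+3).
Yuki ∩ Esperanza: 09:30-09:45, 12:45-16:30.
Yuki ∩ Esperanza ∩ Ravi: 12:45-16:30.
So the common availability across everyone is 12:45-16:30.
The longest is 12:45-16:30 at 225 minutes.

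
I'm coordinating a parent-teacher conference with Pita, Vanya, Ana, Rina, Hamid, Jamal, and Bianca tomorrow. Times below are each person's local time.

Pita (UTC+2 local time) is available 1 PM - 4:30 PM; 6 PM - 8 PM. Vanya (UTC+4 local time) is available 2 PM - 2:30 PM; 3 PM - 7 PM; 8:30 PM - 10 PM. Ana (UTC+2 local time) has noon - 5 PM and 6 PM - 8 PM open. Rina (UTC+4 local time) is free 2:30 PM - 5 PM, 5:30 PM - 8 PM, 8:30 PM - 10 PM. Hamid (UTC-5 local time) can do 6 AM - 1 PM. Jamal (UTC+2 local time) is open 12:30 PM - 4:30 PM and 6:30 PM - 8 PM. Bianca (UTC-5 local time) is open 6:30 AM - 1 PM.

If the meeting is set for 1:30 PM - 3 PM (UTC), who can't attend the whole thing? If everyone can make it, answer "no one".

Pita in UTC: 11:00-14:30, 16:00-18:00 (subtract 2h to convert from UTC+2).
Vanya in UTC: 10:00-10:30, 11:00-15:00, 16:30-18:00 (subtract 4h to convert from UTC+4).
Ana in UTC: 10:00-15:00, 16:00-18:00 (subtract 2h to convert from UTC+2).
Rina in UTC: 10:30-13:00, 13:30-16:00, 16:30-18:00 (subtract 4h to convert from UTC+4).
Hamid in UTC: 11:00-18:00 (add 5h to convert from UTC-5).
Jamal in UTC: 10:30-14:30, 16:30-18:00 (subtract 2h to convert from UTC+2).
Bianca in UTC: 11:30-18:00 (add 5h to convert from UTC-5).
Pita: not fully free for 13:30-15:00. Vanya: free for 13:30-15:00. Ana: free for 13:30-15:00. Rina: free for 13:30-15:00. Hamid: free for 13:30-15:00. Jamal: not fully free for 13:30-15:00. Bianca: free for 13:30-15:00.

Jamal, Pita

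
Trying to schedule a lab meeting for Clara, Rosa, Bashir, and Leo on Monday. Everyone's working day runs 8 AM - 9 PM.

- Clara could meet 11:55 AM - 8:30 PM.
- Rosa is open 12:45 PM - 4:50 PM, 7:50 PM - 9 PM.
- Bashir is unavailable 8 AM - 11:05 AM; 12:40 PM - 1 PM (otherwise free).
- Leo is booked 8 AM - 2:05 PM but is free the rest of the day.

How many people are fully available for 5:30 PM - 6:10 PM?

3

Clara free: 11:55-20:30.
Rosa free: 12:45-16:50, 19:50-21:00.
Bashir free: 11:05-12:40, 13:00-21:00 (invert busy blocks within the working day).
Leo free: 14:05-21:00 (invert busy blocks within the working day).
Clara, Bashir, and Leo can make the full 17:30-18:10 slot — that's 3.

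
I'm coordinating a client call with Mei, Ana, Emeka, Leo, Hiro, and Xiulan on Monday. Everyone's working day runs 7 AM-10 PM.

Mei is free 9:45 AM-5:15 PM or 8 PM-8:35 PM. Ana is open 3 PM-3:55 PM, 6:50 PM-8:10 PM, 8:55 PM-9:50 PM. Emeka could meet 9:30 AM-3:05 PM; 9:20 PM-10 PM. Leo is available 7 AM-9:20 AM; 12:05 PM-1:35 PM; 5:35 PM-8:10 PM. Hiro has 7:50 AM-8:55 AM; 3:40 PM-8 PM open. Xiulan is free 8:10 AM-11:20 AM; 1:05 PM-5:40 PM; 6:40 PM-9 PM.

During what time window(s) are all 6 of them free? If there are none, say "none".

Mei ∩ Ana: 15:00-15:55, 20:00-20:10.
Mei ∩ Ana ∩ Emeka: 15:00-15:05.
Mei ∩ Ana ∩ Emeka ∩ Leo: ∅.
Mei ∩ Ana ∩ Emeka ∩ Leo ∩ Hiro: ∅.
Mei ∩ Ana ∩ Emeka ∩ Leo ∩ Hiro ∩ Xiulan: ∅.
There is no time when everyone is free.

none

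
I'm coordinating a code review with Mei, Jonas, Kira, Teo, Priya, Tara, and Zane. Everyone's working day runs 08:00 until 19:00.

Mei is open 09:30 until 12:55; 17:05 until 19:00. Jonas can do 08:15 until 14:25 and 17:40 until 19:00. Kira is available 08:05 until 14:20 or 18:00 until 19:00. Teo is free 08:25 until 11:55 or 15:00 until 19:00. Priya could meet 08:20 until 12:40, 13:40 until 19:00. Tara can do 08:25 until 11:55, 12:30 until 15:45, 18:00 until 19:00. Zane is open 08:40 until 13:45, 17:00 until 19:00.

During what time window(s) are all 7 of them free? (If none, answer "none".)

Mei ∩ Jonas: 09:30-12:55, 17:40-19:00.
Mei ∩ Jonas ∩ Kira: 09:30-12:55, 18:00-19:00.
Mei ∩ Jonas ∩ Kira ∩ Teo: 09:30-11:55, 18:00-19:00.
Mei ∩ Jonas ∩ Kira ∩ Teo ∩ Priya: 09:30-11:55, 18:00-19:00.
Mei ∩ Jonas ∩ Kira ∩ Teo ∩ Priya ∩ Tara: 09:30-11:55, 18:00-19:00.
Mei ∩ Jonas ∩ Kira ∩ Teo ∩ Priya ∩ Tara ∩ Zane: 09:30-11:55, 18:00-19:00.

09:30-11:55, 18:00-19:00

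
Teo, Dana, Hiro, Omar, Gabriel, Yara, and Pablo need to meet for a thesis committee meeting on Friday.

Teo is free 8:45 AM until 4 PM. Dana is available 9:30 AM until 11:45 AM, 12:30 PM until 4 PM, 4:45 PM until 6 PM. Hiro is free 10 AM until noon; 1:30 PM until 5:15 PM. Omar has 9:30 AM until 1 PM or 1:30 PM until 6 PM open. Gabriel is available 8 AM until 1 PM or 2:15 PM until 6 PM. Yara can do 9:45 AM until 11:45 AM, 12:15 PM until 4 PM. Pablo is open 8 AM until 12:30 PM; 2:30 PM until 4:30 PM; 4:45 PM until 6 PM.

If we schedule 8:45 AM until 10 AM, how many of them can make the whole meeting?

3

Teo, Gabriel, and Pablo can make the full 08:45-10:00 slot — that's 3.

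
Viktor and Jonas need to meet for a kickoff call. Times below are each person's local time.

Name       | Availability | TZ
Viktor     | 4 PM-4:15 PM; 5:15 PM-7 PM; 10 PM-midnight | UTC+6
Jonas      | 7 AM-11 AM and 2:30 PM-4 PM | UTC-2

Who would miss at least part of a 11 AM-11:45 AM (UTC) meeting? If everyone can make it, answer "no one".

Viktor in UTC: 10:00-10:15, 11:15-13:00, 16:00-18:00 (subtract 6h to convert from UTC+6).
Jonas in UTC: 09:00-13:00, 16:30-18:00 (add 2h to convert from UTC-2).
Viktor: not fully free for 11:00-11:45. Jonas: free for 11:00-11:45.

Viktor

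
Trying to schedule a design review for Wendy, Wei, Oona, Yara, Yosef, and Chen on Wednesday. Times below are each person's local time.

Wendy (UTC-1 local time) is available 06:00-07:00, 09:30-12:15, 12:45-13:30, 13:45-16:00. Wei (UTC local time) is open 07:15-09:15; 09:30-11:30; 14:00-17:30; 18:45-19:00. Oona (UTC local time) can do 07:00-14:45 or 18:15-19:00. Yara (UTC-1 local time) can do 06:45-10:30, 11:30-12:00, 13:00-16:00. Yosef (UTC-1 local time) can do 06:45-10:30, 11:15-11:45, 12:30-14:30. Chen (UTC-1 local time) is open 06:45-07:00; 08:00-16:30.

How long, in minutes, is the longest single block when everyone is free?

60

Wendy in UTC: 07:00-08:00, 10:30-13:15, 13:45-14:30, 14:45-17:00 (add 1h to convert from UTC-1).
Wei in UTC: 07:15-09:15, 09:30-11:30, 14:00-17:30, 18:45-19:00.
Oona in UTC: 07:00-14:45, 18:15-19:00.
Yara in UTC: 07:45-11:30, 12:30-13:00, 14:00-17:00 (add 1h to convert from UTC-1).
Yosef in UTC: 07:45-11:30, 12:15-12:45, 13:30-15:30 (add 1h to convert from UTC-1).
Chen in UTC: 07:45-08:00, 09:00-17:30 (add 1h to convert from UTC-1).
Wendy ∩ Wei: 07:15-08:00, 10:30-11:30, 14:00-14:30, 14:45-17:00.
Wendy ∩ Wei ∩ Oona: 07:15-08:00, 10:30-11:30, 14:00-14:30.
Wendy ∩ Wei ∩ Oona ∩ Yara: 07:45-08:00, 10:30-11:30, 14:00-14:30.
Wendy ∩ Wei ∩ Oona ∩ Yara ∩ Yosef: 07:45-08:00, 10:30-11:30, 14:00-14:30.
Wendy ∩ Wei ∩ Oona ∩ Yara ∩ Yosef ∩ Chen: 07:45-08:00, 10:30-11:30, 14:00-14:30.
The longest is 10:30-11:30 at 60 minutes.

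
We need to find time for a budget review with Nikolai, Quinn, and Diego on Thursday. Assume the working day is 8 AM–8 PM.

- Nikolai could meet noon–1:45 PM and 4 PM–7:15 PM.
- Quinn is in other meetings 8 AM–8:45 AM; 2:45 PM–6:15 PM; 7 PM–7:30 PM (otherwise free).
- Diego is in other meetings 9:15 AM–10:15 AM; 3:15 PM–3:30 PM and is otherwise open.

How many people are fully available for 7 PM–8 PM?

1

Nikolai free: 12:00-13:45, 16:00-19:15.
Quinn free: 08:45-14:45, 18:15-19:00, 19:30-20:00 (invert busy blocks within the working day).
Diego free: 08:00-09:15, 10:15-15:15, 15:30-20:00 (invert busy blocks within the working day).
Diego can make the full 19:00-20:00 slot — that's 1.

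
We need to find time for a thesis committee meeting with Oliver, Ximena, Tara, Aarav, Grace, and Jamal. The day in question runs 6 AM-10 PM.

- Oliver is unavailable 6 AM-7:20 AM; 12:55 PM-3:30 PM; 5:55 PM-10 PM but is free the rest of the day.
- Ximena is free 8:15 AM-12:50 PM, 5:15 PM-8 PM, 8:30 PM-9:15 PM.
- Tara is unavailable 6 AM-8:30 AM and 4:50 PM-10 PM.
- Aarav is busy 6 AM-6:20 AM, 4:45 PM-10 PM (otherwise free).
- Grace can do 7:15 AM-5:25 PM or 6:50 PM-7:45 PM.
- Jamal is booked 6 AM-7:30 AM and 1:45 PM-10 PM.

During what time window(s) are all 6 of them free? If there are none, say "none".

08:30-12:50

Oliver free: 07:20-12:55, 15:30-17:55 (invert busy blocks within the working day).
Ximena free: 08:15-12:50, 17:15-20:00, 20:30-21:15.
Tara free: 08:30-16:50 (invert busy blocks within the working day).
Aarav free: 06:20-16:45 (invert busy blocks within the working day).
Grace free: 07:15-17:25, 18:50-19:45.
Jamal free: 07:30-13:45 (invert busy blocks within the working day).
Oliver ∩ Ximena: 08:15-12:50, 17:15-17:55.
Oliver ∩ Ximena ∩ Tara: 08:30-12:50.
Oliver ∩ Ximena ∩ Tara ∩ Aarav: 08:30-12:50.
Oliver ∩ Ximena ∩ Tara ∩ Aarav ∩ Grace: 08:30-12:50.
Oliver ∩ Ximena ∩ Tara ∩ Aarav ∩ Grace ∩ Jamal: 08:30-12:50.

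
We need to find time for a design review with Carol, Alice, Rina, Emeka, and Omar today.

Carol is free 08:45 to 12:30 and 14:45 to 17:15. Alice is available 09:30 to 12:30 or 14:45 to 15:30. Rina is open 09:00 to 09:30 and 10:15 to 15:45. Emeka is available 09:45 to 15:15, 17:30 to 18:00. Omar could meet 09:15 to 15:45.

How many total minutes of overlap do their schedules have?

165

Carol ∩ Alice: 09:30-12:30, 14:45-15:30.
Carol ∩ Alice ∩ Rina: 10:15-12:30, 14:45-15:30.
Carol ∩ Alice ∩ Rina ∩ Emeka: 10:15-12:30, 14:45-15:15.
Carol ∩ Alice ∩ Rina ∩ Emeka ∩ Omar: 10:15-12:30, 14:45-15:15.
Those are the intersection windows.
Summing the common windows: 135 + 30 = 165 minutes.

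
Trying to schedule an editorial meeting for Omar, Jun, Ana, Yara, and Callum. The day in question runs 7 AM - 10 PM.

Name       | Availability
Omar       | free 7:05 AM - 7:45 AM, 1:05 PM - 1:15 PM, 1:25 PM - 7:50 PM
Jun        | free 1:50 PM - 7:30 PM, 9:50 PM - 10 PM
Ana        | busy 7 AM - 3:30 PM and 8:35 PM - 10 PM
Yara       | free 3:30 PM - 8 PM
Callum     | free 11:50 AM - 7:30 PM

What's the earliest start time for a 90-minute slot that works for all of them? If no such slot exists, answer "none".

15:30

Omar free: 07:05-07:45, 13:05-13:15, 13:25-19:50.
Jun free: 13:50-19:30, 21:50-22:00.
Ana free: 15:30-20:35 (invert busy blocks within the working day).
Yara free: 15:30-20:00.
Callum free: 11:50-19:30.
Omar ∩ Jun: 13:50-19:30.
Omar ∩ Jun ∩ Ana: 15:30-19:30.
Omar ∩ Jun ∩ Ana ∩ Yara: 15:30-19:30.
Omar ∩ Jun ∩ Ana ∩ Yara ∩ Callum: 15:30-19:30.
Those are the intersection windows.
The first common window of at least 90 minutes is 15:30-19:30, so the earliest start is 15:30.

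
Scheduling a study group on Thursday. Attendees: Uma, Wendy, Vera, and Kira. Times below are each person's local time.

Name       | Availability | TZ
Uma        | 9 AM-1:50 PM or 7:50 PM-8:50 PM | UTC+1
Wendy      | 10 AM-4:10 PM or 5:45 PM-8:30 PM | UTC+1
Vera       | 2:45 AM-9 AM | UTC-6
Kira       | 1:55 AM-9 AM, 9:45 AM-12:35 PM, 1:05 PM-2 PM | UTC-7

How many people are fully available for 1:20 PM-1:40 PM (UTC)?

Uma in UTC: 08:00-12:50, 18:50-19:50 (subtract 1h to convert from UTC+1).
Wendy in UTC: 09:00-15:10, 16:45-19:30 (subtract 1h to convert from UTC+1).
Vera in UTC: 08:45-15:00 (add 6h to convert from UTC-6).
Kira in UTC: 08:55-16:00, 16:45-19:35, 20:05-21:00 (add 7h to convert from UTC-7).
Wendy, Vera, and Kira can make the full 13:20-13:40 slot — that's 3.

3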